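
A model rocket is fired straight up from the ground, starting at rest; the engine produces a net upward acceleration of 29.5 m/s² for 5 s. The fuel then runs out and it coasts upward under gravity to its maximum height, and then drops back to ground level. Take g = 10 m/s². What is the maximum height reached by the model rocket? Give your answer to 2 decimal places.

1456.56 m

Phase 1 (powered ascent): v₀ = 0 m/s, a = 29.5 m/s².
v = v₀ + at = 0 + (29.5)(5) = 148 m/s
Δx = v₀t + ½at² = 0·5 + 0.5·29.5·5² = 369 m

Phase 2 (coasting upward): v₀ = 148 m/s, a = -10 m/s².
v = v₀ + at → t = (0 − 148) / -10 = 14.8 s
v² = v₀² + 2aΔx → Δx = (0² − 148²)/(2·-10) = 1090 m
Maximum height = 369 + 1090 = 1460 m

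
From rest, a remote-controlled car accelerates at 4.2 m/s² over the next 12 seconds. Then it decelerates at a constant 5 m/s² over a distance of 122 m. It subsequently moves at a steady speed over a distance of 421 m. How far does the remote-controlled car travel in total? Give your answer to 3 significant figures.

Phase 1 (accelerating): v₀ = 0 m/s, a = 4.2 m/s².
v = v₀ + at = 0 + (4.2)(12) = 50.4 m/s
Δx = v₀t + ½at² = 0·12 + 0.5·4.2·12² = 302 m

Phase 2 (decelerating): v₀ = 50.4 m/s, a = -5 m/s².
v² = v₀² + 2aΔx = 50.4² + 2·-5·122 = 1320 → v = 36.3 m/s
t = (v − v₀)/a = (36.3 − 50.4)/-5 = 2.81 s

Phase 3 (constant speed): v₀ = 36.3 m/s, a = 0 m/s².
Constant speed: t = d/v = 421/36.3 = 11.6 s
Total distance = 302 + 122 + 421 = 845 m

845 m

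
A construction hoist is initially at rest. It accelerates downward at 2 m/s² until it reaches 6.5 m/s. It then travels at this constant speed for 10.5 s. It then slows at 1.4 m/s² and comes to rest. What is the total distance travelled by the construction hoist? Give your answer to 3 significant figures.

93.9 m

Phase 1 (accelerating): v₀ = 0 m/s, a = 2 m/s².
v = v₀ + at → t = (6.5 − 0) / 2 = 3.25 s
v² = v₀² + 2aΔx → Δx = (6.5² − 0²)/(2·2) = 10.6 m

Phase 2 (constant speed): v₀ = 6.50 m/s, a = 0 m/s².
v = v₀ + at = 6.50 + (0)(10.5) = 6.50 m/s
Δx = v₀t + ½at² = 6.50·10.5 + 0.5·0·10.5² = 68.2 m

Phase 3 (decelerating): v₀ = 6.50 m/s, a = -1.4 m/s².
v = v₀ + at → t = (0 − 6.50) / -1.4 = 4.64 s
v² = v₀² + 2aΔx → Δx = (0² − 6.50²)/(2·-1.4) = 15.1 m
Total distance = 10.6 + 68.2 + 15.1 = 93.9 m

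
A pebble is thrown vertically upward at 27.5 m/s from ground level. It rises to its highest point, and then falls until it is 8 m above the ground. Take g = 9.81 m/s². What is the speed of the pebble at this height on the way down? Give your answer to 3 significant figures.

Phase 1 (rising): v₀ = 27.5 m/s, a = -9.81 m/s².
v = v₀ + at → t = (0 − 27.5) / -9.81 = 2.80 s
v² = v₀² + 2aΔx → Δx = (0² − 27.5²)/(2·-9.81) = 38.5 m

Phase 2 (falling): v₀ = 0 m/s, a = -9.81 m/s².
Falls 30.5 m from rest: t = √(2·30.5/9.81) = 2.50 s; v = g·t = 24.5 m/s.
Final speed = 24.5 m/s

24.5 m/s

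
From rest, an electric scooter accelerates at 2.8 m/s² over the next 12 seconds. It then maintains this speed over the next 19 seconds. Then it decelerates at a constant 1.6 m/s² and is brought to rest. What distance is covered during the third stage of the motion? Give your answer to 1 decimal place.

352.8 m

Phase 1 (accelerating): v₀ = 0 m/s, a = 2.8 m/s².
v = v₀ + at = 0 + (2.8)(12) = 33.6 m/s
Δx = v₀t + ½at² = 0·12 + 0.5·2.8·12² = 202 m

Phase 2 (constant speed): v₀ = 33.6 m/s, a = 0 m/s².
v = v₀ + at = 33.6 + (0)(19) = 33.6 m/s
Δx = v₀t + ½at² = 33.6·19 + 0.5·0·19² = 638 m

Phase 3 (decelerating): v₀ = 33.6 m/s, a = -1.6 m/s².
v = v₀ + at → t = (0 − 33.6) / -1.6 = 21.0 s
v² = v₀² + 2aΔx → Δx = (0² − 33.6²)/(2·-1.6) = 353 m
Distance in phase 3 = 353 m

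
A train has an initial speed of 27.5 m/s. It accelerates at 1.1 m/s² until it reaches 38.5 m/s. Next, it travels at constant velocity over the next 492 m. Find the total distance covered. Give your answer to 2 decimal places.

822.00 m

Phase 1 (accelerating): v₀ = 27.5 m/s, a = 1.1 m/s².
v = v₀ + at → t = (38.5 − 27.5) / 1.1 = 10.0 s
v² = v₀² + 2aΔx → Δx = (38.5² − 27.5²)/(2·1.1) = 330 m

Phase 2 (constant speed): v₀ = 38.5 m/s, a = 0 m/s².
Constant speed: t = d/v = 492/38.5 = 12.8 s
Total distance = 330 + 492 = 822 m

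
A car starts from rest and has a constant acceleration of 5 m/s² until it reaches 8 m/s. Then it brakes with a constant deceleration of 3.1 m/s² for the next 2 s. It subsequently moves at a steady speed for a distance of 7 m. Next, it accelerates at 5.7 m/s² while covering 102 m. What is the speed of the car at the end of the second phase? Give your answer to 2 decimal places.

Phase 1 (accelerating): v₀ = 0 m/s, a = 5 m/s².
v = v₀ + at → t = (8 − 0) / 5 = 1.60 s
v² = v₀² + 2aΔx → Δx = (8² − 0²)/(2·5) = 6.40 m

Phase 2 (decelerating): v₀ = 8.00 m/s, a = -3.1 m/s².
v = v₀ + at = 8.00 + (-3.1)(2) = 1.80 m/s
Δx = v₀t + ½at² = 8.00·2 + 0.5·-3.1·2² = 9.80 m
Speed at end of phase 2 = 1.80 m/s

1.80 m/s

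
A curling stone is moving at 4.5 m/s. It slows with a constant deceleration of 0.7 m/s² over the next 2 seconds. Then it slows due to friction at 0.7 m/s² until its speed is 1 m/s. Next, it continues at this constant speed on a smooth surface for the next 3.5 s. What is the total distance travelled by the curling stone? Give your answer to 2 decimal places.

Phase 1 (decelerating): v₀ = 4.50 m/s, a = -0.7 m/s².
v = v₀ + at = 4.50 + (-0.7)(2) = 3.10 m/s
Δx = v₀t + ½at² = 4.50·2 + 0.5·-0.7·2² = 7.60 m

Phase 2 (decelerating): v₀ = 3.10 m/s, a = -0.7 m/s².
v = v₀ + at → t = (1 − 3.10) / -0.7 = 3.00 s
v² = v₀² + 2aΔx → Δx = (1² − 3.10²)/(2·-0.7) = 6.15 m

Phase 3 (constant speed): v₀ = 1.00 m/s, a = 0 m/s².
v = v₀ + at = 1.00 + (0)(3.5) = 1.00 m/s
Δx = v₀t + ½at² = 1.00·3.5 + 0.5·0·3.5² = 3.50 m
Total distance = 7.60 + 6.15 + 3.50 = 17.2 m

17.25 m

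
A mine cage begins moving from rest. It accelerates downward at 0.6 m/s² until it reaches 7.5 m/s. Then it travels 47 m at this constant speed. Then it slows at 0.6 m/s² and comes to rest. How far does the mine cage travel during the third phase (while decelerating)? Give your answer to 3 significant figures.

46.9 m

Phase 1 (accelerating): v₀ = 0 m/s, a = 0.6 m/s².
v = v₀ + at → t = (7.5 − 0) / 0.6 = 12.5 s
v² = v₀² + 2aΔx → Δx = (7.5² − 0²)/(2·0.6) = 46.9 m

Phase 2 (constant speed): v₀ = 7.50 m/s, a = 0 m/s².
Constant speed: t = d/v = 47/7.50 = 6.27 s

Phase 3 (decelerating): v₀ = 7.50 m/s, a = -0.6 m/s².
v = v₀ + at → t = (0 − 7.50) / -0.6 = 12.5 s
v² = v₀² + 2aΔx → Δx = (0² − 7.50²)/(2·-0.6) = 46.9 m
Distance in phase 3 = 46.9 m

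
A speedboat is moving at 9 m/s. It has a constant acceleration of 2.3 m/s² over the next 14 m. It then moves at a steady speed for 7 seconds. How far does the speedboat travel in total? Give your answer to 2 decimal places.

Phase 1 (accelerating): v₀ = 9.00 m/s, a = 2.3 m/s².
v² = v₀² + 2aΔx = 9.00² + 2·2.3·14 = 145 → v = 12.1 m/s
t = (v − v₀)/a = (12.1 − 9.00)/2.3 = 1.33 s

Phase 2 (constant speed): v₀ = 12.1 m/s, a = 0 m/s².
v = v₀ + at = 12.1 + (0)(7) = 12.1 m/s
Δx = v₀t + ½at² = 12.1·7 + 0.5·0·7² = 84.4 m
Total distance = 14.0 + 84.4 = 98.4 m

98.41 m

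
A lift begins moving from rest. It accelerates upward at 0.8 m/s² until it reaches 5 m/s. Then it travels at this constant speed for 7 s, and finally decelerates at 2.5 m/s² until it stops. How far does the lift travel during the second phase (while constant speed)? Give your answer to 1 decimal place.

Phase 1 (accelerating): v₀ = 0 m/s, a = 0.8 m/s².
v = v₀ + at → t = (5 − 0) / 0.8 = 6.25 s
v² = v₀² + 2aΔx → Δx = (5² − 0²)/(2·0.8) = 15.6 m

Phase 2 (constant speed): v₀ = 5.00 m/s, a = 0 m/s².
v = v₀ + at = 5.00 + (0)(7) = 5.00 m/s
Δx = v₀t + ½at² = 5.00·7 + 0.5·0·7² = 35.0 m
Distance in phase 2 = 35.0 m

35.0 m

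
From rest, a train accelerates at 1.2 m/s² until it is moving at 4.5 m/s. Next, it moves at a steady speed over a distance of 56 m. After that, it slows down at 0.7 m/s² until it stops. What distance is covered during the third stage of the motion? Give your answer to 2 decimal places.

14.46 m

Phase 1 (accelerating): v₀ = 0 m/s, a = 1.2 m/s².
v = v₀ + at → t = (4.5 − 0) / 1.2 = 3.75 s
v² = v₀² + 2aΔx → Δx = (4.5² − 0²)/(2·1.2) = 8.44 m

Phase 2 (constant speed): v₀ = 4.50 m/s, a = 0 m/s².
Constant speed: t = d/v = 56/4.50 = 12.4 s

Phase 3 (decelerating): v₀ = 4.50 m/s, a = -0.7 m/s².
v = v₀ + at → t = (0 − 4.50) / -0.7 = 6.43 s
v² = v₀² + 2aΔx → Δx = (0² − 4.50²)/(2·-0.7) = 14.5 m
Distance in phase 3 = 14.5 m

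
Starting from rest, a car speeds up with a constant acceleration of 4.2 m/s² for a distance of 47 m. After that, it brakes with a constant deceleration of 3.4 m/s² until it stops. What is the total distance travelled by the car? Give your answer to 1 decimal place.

Phase 1 (accelerating): v₀ = 0 m/s, a = 4.2 m/s².
v² = v₀² + 2aΔx = 0² + 2·4.2·47 = 395 → v = 19.9 m/s
t = (v − v₀)/a = (19.9 − 0)/4.2 = 4.73 s

Phase 2 (decelerating): v₀ = 19.9 m/s, a = -3.4 m/s².
v = v₀ + at → t = (0 − 19.9) / -3.4 = 5.84 s
v² = v₀² + 2aΔx → Δx = (0² − 19.9²)/(2·-3.4) = 58.1 m
Total distance = 47.0 + 58.1 = 105 m

105.1 m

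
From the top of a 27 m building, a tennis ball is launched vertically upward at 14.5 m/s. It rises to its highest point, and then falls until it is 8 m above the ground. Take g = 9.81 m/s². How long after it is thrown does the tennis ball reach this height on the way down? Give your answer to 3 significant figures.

Phase 1 (rising): v₀ = 14.5 m/s, a = -9.81 m/s².
v = v₀ + at → t = (0 − 14.5) / -9.81 = 1.48 s
v² = v₀² + 2aΔx → Δx = (0² − 14.5²)/(2·-9.81) = 10.7 m

Phase 2 (falling): v₀ = 0 m/s, a = -9.81 m/s².
Falls 29.7 m from rest: t = √(2·29.7/9.81) = 2.46 s; v = g·t = 24.1 m/s.
Total time = 1.48 + 2.46 = 3.94 s

3.94 s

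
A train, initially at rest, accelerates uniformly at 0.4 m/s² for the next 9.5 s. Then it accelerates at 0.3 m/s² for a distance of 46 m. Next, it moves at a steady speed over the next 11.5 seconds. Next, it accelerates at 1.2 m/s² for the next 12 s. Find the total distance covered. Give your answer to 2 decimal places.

302.82 m

Phase 1 (accelerating): v₀ = 0 m/s, a = 0.4 m/s².
v = v₀ + at = 0 + (0.4)(9.5) = 3.80 m/s
Δx = v₀t + ½at² = 0·9.5 + 0.5·0.4·9.5² = 18.1 m

Phase 2 (accelerating): v₀ = 3.80 m/s, a = 0.3 m/s².
v² = v₀² + 2aΔx = 3.80² + 2·0.3·46 = 42.0 → v = 6.48 m/s
t = (v − v₀)/a = (6.48 − 3.80)/0.3 = 8.95 s

Phase 3 (constant speed): v₀ = 6.48 m/s, a = 0 m/s².
v = v₀ + at = 6.48 + (0)(11.5) = 6.48 m/s
Δx = v₀t + ½at² = 6.48·11.5 + 0.5·0·11.5² = 74.6 m

Phase 4 (accelerating): v₀ = 6.48 m/s, a = 1.2 m/s².
v = v₀ + at = 6.48 + (1.2)(12) = 20.9 m/s
Δx = v₀t + ½at² = 6.48·12 + 0.5·1.2·12² = 164 m
Total distance = 18.1 + 46.0 + 74.6 + 164 = 303 m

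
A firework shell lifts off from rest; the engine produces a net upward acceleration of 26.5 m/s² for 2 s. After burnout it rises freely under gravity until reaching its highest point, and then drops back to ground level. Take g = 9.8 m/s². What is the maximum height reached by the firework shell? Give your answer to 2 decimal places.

196.32 m

Phase 1 (powered ascent): v₀ = 0 m/s, a = 26.5 m/s².
v = v₀ + at = 0 + (26.5)(2) = 53.0 m/s
Δx = v₀t + ½at² = 0·2 + 0.5·26.5·2² = 53.0 m

Phase 2 (coasting upward): v₀ = 53.0 m/s, a = -9.8 m/s².
v = v₀ + at → t = (0 − 53.0) / -9.8 = 5.41 s
v² = v₀² + 2aΔx → Δx = (0² − 53.0²)/(2·-9.8) = 143 m
Maximum height = 53.0 + 143 = 196 m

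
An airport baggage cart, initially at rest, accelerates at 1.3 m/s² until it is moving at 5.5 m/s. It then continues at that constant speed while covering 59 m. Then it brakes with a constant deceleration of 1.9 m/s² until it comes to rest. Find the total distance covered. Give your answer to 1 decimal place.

Phase 1 (accelerating): v₀ = 0 m/s, a = 1.3 m/s².
v = v₀ + at → t = (5.5 − 0) / 1.3 = 4.23 s
v² = v₀² + 2aΔx → Δx = (5.5² − 0²)/(2·1.3) = 11.6 m

Phase 2 (constant speed): v₀ = 5.50 m/s, a = 0 m/s².
Constant speed: t = d/v = 59/5.50 = 10.7 s

Phase 3 (decelerating): v₀ = 5.50 m/s, a = -1.9 m/s².
v = v₀ + at → t = (0 − 5.50) / -1.9 = 2.89 s
v² = v₀² + 2aΔx → Δx = (0² − 5.50²)/(2·-1.9) = 7.96 m
Total distance = 11.6 + 59.0 + 7.96 = 78.6 m

78.6 m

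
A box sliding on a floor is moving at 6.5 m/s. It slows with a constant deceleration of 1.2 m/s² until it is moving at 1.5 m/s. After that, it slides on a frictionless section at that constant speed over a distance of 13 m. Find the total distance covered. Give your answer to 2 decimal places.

29.67 m

Phase 1 (decelerating): v₀ = 6.50 m/s, a = -1.2 m/s².
v = v₀ + at → t = (1.5 − 6.50) / -1.2 = 4.17 s
v² = v₀² + 2aΔx → Δx = (1.5² − 6.50²)/(2·-1.2) = 16.7 m

Phase 2 (constant speed): v₀ = 1.50 m/s, a = 0 m/s².
Constant speed: t = d/v = 13/1.50 = 8.67 s
Total distance = 16.7 + 13.0 = 29.7 m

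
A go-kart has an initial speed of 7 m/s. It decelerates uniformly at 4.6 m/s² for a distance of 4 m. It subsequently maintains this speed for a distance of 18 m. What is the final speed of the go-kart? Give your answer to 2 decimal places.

3.49 m/s

Phase 1 (decelerating): v₀ = 7.00 m/s, a = -4.6 m/s².
v² = v₀² + 2aΔx = 7.00² + 2·-4.6·4 = 12.2 → v = 3.49 m/s
t = (v − v₀)/a = (3.49 − 7.00)/-4.6 = 0.762 s

Phase 2 (constant speed): v₀ = 3.49 m/s, a = 0 m/s².
Constant speed: t = d/v = 18/3.49 = 5.15 s
Final speed = 3.49 m/s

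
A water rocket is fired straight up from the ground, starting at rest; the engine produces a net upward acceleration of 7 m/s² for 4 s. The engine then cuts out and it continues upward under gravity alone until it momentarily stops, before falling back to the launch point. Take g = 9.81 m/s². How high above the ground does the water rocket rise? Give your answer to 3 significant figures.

Phase 1 (powered ascent): v₀ = 0 m/s, a = 7 m/s².
v = v₀ + at = 0 + (7)(4) = 28.0 m/s
Δx = v₀t + ½at² = 0·4 + 0.5·7·4² = 56.0 m

Phase 2 (coasting upward): v₀ = 28.0 m/s, a = -9.81 m/s².
v = v₀ + at → t = (0 − 28.0) / -9.81 = 2.85 s
v² = v₀² + 2aΔx → Δx = (0² − 28.0²)/(2·-9.81) = 40.0 m
Maximum height = 56.0 + 40.0 = 96.0 m

96.0 m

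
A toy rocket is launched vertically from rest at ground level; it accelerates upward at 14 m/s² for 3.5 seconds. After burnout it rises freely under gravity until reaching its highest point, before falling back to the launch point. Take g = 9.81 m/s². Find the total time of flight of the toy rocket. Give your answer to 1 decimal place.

15.0 s

Phase 1 (powered ascent): v₀ = 0 m/s, a = 14 m/s².
v = v₀ + at = 0 + (14)(3.5) = 49.0 m/s
Δx = v₀t + ½at² = 0·3.5 + 0.5·14·3.5² = 85.8 m

Phase 2 (coasting upward): v₀ = 49.0 m/s, a = -9.81 m/s².
v = v₀ + at → t = (0 − 49.0) / -9.81 = 4.99 s
v² = v₀² + 2aΔx → Δx = (0² − 49.0²)/(2·-9.81) = 122 m

Phase 3 (free fall): v₀ = 0 m/s, a = -9.81 m/s².
Falls 208 m from rest: t = √(2·208/9.81) = 6.51 s; v = g·t = 63.9 m/s.
Total time = 3.50 + 4.99 + 6.51 = 15.0 s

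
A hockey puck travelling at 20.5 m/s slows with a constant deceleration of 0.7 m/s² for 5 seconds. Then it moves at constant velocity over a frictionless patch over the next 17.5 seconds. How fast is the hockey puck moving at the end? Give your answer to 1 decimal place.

17.0 m/s

Phase 1 (decelerating): v₀ = 20.5 m/s, a = -0.7 m/s².
v = v₀ + at = 20.5 + (-0.7)(5) = 17.0 m/s
Δx = v₀t + ½at² = 20.5·5 + 0.5·-0.7·5² = 93.8 m

Phase 2 (constant speed): v₀ = 17.0 m/s, a = 0 m/s².
v = v₀ + at = 17.0 + (0)(17.5) = 17.0 m/s
Δx = v₀t + ½at² = 17.0·17.5 + 0.5·0·17.5² = 298 m
Final speed = 17.0 m/s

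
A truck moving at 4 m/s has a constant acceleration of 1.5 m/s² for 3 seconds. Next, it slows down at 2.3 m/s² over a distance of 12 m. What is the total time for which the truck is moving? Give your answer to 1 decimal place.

4.9 s

Phase 1 (accelerating): v₀ = 4.00 m/s, a = 1.5 m/s².
v = v₀ + at = 4.00 + (1.5)(3) = 8.50 m/s
Δx = v₀t + ½at² = 4.00·3 + 0.5·1.5·3² = 18.8 m

Phase 2 (decelerating): v₀ = 8.50 m/s, a = -2.3 m/s².
v² = v₀² + 2aΔx = 8.50² + 2·-2.3·12 = 17.1 → v = 4.13 m/s
t = (v − v₀)/a = (4.13 − 8.50)/-2.3 = 1.90 s
Total time = 3.00 + 1.90 = 4.90 s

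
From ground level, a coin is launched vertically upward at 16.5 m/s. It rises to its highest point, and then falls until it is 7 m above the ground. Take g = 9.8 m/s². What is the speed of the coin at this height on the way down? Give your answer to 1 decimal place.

Phase 1 (rising): v₀ = 16.5 m/s, a = -9.8 m/s².
v = v₀ + at → t = (0 − 16.5) / -9.8 = 1.68 s
v² = v₀² + 2aΔx → Δx = (0² − 16.5²)/(2·-9.8) = 13.9 m

Phase 2 (falling): v₀ = 0 m/s, a = -9.8 m/s².
Falls 6.89 m from rest: t = √(2·6.89/9.8) = 1.19 s; v = g·t = 11.6 m/s.
Final speed = 11.6 m/s

11.6 m/s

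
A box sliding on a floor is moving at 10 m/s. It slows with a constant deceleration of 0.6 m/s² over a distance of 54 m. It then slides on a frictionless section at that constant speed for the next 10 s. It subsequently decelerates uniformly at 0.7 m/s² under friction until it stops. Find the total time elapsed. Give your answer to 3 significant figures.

Phase 1 (decelerating): v₀ = 10.0 m/s, a = -0.6 m/s².
v² = v₀² + 2aΔx = 10.0² + 2·-0.6·54 = 35.2 → v = 5.93 m/s
t = (v − v₀)/a = (5.93 − 10.0)/-0.6 = 6.78 s

Phase 2 (constant speed): v₀ = 5.93 m/s, a = 0 m/s².
v = v₀ + at = 5.93 + (0)(10) = 5.93 m/s
Δx = v₀t + ½at² = 5.93·10 + 0.5·0·10² = 59.3 m

Phase 3 (decelerating): v₀ = 5.93 m/s, a = -0.7 m/s².
v = v₀ + at → t = (0 − 5.93) / -0.7 = 8.48 s
v² = v₀² + 2aΔx → Δx = (0² − 5.93²)/(2·-0.7) = 25.1 m
Total time = 6.78 + 10.0 + 8.48 = 25.3 s

25.3 s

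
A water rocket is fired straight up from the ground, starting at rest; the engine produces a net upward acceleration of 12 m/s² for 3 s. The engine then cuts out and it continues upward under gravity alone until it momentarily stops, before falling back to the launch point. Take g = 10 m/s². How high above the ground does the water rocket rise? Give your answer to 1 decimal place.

Phase 1 (powered ascent): v₀ = 0 m/s, a = 12 m/s².
v = v₀ + at = 0 + (12)(3) = 36.0 m/s
Δx = v₀t + ½at² = 0·3 + 0.5·12·3² = 54.0 m

Phase 2 (coasting upward): v₀ = 36.0 m/s, a = -10 m/s².
v = v₀ + at → t = (0 − 36.0) / -10 = 3.60 s
v² = v₀² + 2aΔx → Δx = (0² − 36.0²)/(2·-10) = 64.8 m
Maximum height = 54.0 + 64.8 = 119 m

118.8 m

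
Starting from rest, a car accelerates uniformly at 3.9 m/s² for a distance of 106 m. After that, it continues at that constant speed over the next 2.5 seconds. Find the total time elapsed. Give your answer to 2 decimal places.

Phase 1 (accelerating): v₀ = 0 m/s, a = 3.9 m/s².
v² = v₀² + 2aΔx = 0² + 2·3.9·106 = 827 → v = 28.8 m/s
t = (v − v₀)/a = (28.8 − 0)/3.9 = 7.37 s

Phase 2 (constant speed): v₀ = 28.8 m/s, a = 0 m/s².
v = v₀ + at = 28.8 + (0)(2.5) = 28.8 m/s
Δx = v₀t + ½at² = 28.8·2.5 + 0.5·0·2.5² = 71.9 m
Total time = 7.37 + 2.50 = 9.87 s

9.87 s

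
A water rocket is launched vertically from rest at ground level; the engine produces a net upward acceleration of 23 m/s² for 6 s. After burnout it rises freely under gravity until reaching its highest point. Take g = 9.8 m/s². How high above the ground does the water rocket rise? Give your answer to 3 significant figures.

1390 m

Phase 1 (powered ascent): v₀ = 0 m/s, a = 23 m/s².
v = v₀ + at = 0 + (23)(6) = 138 m/s
Δx = v₀t + ½at² = 0·6 + 0.5·23·6² = 414 m

Phase 2 (coasting upward): v₀ = 138 m/s, a = -9.8 m/s².
v = v₀ + at → t = (0 − 138) / -9.8 = 14.1 s
v² = v₀² + 2aΔx → Δx = (0² − 138²)/(2·-9.8) = 972 m
Maximum height = 414 + 972 = 1390 m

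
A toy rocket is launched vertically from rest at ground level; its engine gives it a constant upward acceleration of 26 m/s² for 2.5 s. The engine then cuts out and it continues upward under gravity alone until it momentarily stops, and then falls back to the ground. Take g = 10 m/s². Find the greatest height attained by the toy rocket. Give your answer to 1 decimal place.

292.5 m

Phase 1 (powered ascent): v₀ = 0 m/s, a = 26 m/s².
v = v₀ + at = 0 + (26)(2.5) = 65.0 m/s
Δx = v₀t + ½at² = 0·2.5 + 0.5·26·2.5² = 81.2 m

Phase 2 (coasting upward): v₀ = 65.0 m/s, a = -10 m/s².
v = v₀ + at → t = (0 − 65.0) / -10 = 6.50 s
v² = v₀² + 2aΔx → Δx = (0² − 65.0²)/(2·-10) = 211 m
Maximum height = 81.2 + 211 = 292 m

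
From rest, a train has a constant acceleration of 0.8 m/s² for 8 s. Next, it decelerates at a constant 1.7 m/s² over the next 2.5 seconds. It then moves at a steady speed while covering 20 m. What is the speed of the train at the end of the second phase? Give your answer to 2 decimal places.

Phase 1 (accelerating): v₀ = 0 m/s, a = 0.8 m/s².
v = v₀ + at = 0 + (0.8)(8) = 6.40 m/s
Δx = v₀t + ½at² = 0·8 + 0.5·0.8·8² = 25.6 m

Phase 2 (decelerating): v₀ = 6.40 m/s, a = -1.7 m/s².
v = v₀ + at = 6.40 + (-1.7)(2.5) = 2.15 m/s
Δx = v₀t + ½at² = 6.40·2.5 + 0.5·-1.7·2.5² = 10.7 m
Speed at end of phase 2 = 2.15 m/s

2.15 m/s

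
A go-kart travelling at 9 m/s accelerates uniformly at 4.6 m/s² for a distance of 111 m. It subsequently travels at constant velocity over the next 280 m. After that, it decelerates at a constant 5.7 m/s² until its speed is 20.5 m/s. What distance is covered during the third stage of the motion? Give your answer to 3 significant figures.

Phase 1 (accelerating): v₀ = 9.00 m/s, a = 4.6 m/s².
v² = v₀² + 2aΔx = 9.00² + 2·4.6·111 = 1100 → v = 33.2 m/s
t = (v − v₀)/a = (33.2 − 9.00)/4.6 = 5.26 s

Phase 2 (constant speed): v₀ = 33.2 m/s, a = 0 m/s².
Constant speed: t = d/v = 280/33.2 = 8.43 s

Phase 3 (decelerating): v₀ = 33.2 m/s, a = -5.7 m/s².
v = v₀ + at → t = (20.5 − 33.2) / -5.7 = 2.23 s
v² = v₀² + 2aΔx → Δx = (20.5² − 33.2²)/(2·-5.7) = 59.8 m
Distance in phase 3 = 59.8 m

59.8 m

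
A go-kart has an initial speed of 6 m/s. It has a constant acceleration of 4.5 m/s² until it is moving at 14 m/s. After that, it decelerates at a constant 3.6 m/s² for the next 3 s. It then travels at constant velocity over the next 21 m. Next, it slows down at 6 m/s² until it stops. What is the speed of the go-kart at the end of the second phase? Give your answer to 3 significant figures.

Phase 1 (accelerating): v₀ = 6.00 m/s, a = 4.5 m/s².
v = v₀ + at → t = (14 − 6.00) / 4.5 = 1.78 s
v² = v₀² + 2aΔx → Δx = (14² − 6.00²)/(2·4.5) = 17.8 m

Phase 2 (decelerating): v₀ = 14.0 m/s, a = -3.6 m/s².
v = v₀ + at = 14.0 + (-3.6)(3) = 3.20 m/s
Δx = v₀t + ½at² = 14.0·3 + 0.5·-3.6·3² = 25.8 m
Speed at end of phase 2 = 3.20 m/s

3.20 m/s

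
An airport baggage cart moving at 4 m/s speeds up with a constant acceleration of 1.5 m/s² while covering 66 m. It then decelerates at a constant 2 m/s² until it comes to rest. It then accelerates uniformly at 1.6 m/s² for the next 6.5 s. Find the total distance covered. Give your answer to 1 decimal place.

153.3 m

Phase 1 (accelerating): v₀ = 4.00 m/s, a = 1.5 m/s².
v² = v₀² + 2aΔx = 4.00² + 2·1.5·66 = 214 → v = 14.6 m/s
t = (v − v₀)/a = (14.6 − 4.00)/1.5 = 7.09 s

Phase 2 (decelerating): v₀ = 14.6 m/s, a = -2 m/s².
v = v₀ + at → t = (0 − 14.6) / -2 = 7.31 s
v² = v₀² + 2aΔx → Δx = (0² − 14.6²)/(2·-2) = 53.5 m

Phase 3 (accelerating): v₀ = 0 m/s, a = 1.6 m/s².
v = v₀ + at = 0 + (1.6)(6.5) = 10.4 m/s
Δx = v₀t + ½at² = 0·6.5 + 0.5·1.6·6.5² = 33.8 m
Total distance = 66.0 + 53.5 + 33.8 = 153 m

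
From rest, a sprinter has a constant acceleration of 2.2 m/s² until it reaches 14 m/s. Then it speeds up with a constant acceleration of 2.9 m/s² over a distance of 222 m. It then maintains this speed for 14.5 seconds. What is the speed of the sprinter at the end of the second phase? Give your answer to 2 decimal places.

Phase 1 (accelerating): v₀ = 0 m/s, a = 2.2 m/s².
v = v₀ + at → t = (14 − 0) / 2.2 = 6.36 s
v² = v₀² + 2aΔx → Δx = (14² − 0²)/(2·2.2) = 44.5 m

Phase 2 (accelerating): v₀ = 14.0 m/s, a = 2.9 m/s².
v² = v₀² + 2aΔx = 14.0² + 2·2.9·222 = 1480 → v = 38.5 m/s
t = (v − v₀)/a = (38.5 − 14.0)/2.9 = 8.45 s
Speed at end of phase 2 = 38.5 m/s

38.52 m/s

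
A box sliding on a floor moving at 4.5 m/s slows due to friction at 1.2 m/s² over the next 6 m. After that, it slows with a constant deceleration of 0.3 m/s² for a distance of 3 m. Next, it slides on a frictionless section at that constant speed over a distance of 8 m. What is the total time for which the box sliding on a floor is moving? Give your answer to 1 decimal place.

7.1 s

Phase 1 (decelerating): v₀ = 4.50 m/s, a = -1.2 m/s².
v² = v₀² + 2aΔx = 4.50² + 2·-1.2·6 = 5.85 → v = 2.42 m/s
t = (v − v₀)/a = (2.42 − 4.50)/-1.2 = 1.73 s

Phase 2 (decelerating): v₀ = 2.42 m/s, a = -0.3 m/s².
v² = v₀² + 2aΔx = 2.42² + 2·-0.3·3 = 4.05 → v = 2.01 m/s
t = (v − v₀)/a = (2.01 − 2.42)/-0.3 = 1.35 s

Phase 3 (constant speed): v₀ = 2.01 m/s, a = 0 m/s².
Constant speed: t = d/v = 8/2.01 = 3.98 s
Total time = 1.73 + 1.35 + 3.98 = 7.06 s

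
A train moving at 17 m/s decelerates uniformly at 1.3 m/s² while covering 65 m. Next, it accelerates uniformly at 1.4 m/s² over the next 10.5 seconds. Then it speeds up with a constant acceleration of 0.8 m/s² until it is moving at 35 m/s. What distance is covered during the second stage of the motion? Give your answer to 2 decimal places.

Phase 1 (decelerating): v₀ = 17.0 m/s, a = -1.3 m/s².
v² = v₀² + 2aΔx = 17.0² + 2·-1.3·65 = 120 → v = 11.0 m/s
t = (v − v₀)/a = (11.0 − 17.0)/-1.3 = 4.65 s

Phase 2 (accelerating): v₀ = 11.0 m/s, a = 1.4 m/s².
v = v₀ + at = 11.0 + (1.4)(10.5) = 25.7 m/s
Δx = v₀t + ½at² = 11.0·10.5 + 0.5·1.4·10.5² = 192 m
Distance in phase 2 = 192 m

192.20 m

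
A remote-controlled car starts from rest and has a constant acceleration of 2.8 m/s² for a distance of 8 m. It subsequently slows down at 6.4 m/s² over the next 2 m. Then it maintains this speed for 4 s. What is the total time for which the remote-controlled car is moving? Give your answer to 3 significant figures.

Phase 1 (accelerating): v₀ = 0 m/s, a = 2.8 m/s².
v² = v₀² + 2aΔx = 0² + 2·2.8·8 = 44.8 → v = 6.69 m/s
t = (v − v₀)/a = (6.69 − 0)/2.8 = 2.39 s

Phase 2 (decelerating): v₀ = 6.69 m/s, a = -6.4 m/s².
v² = v₀² + 2aΔx = 6.69² + 2·-6.4·2 = 19.2 → v = 4.38 m/s
t = (v − v₀)/a = (4.38 − 6.69)/-6.4 = 0.361 s

Phase 3 (constant speed): v₀ = 4.38 m/s, a = 0 m/s².
v = v₀ + at = 4.38 + (0)(4) = 4.38 m/s
Δx = v₀t + ½at² = 4.38·4 + 0.5·0·4² = 17.5 m
Total time = 2.39 + 0.361 + 4.00 = 6.75 s

6.75 s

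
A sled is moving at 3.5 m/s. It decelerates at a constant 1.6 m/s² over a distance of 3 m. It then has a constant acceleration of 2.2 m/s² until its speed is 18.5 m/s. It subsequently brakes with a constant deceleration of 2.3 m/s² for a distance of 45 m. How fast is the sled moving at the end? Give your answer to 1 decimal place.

11.6 m/s

Phase 1 (decelerating): v₀ = 3.50 m/s, a = -1.6 m/s².
v² = v₀² + 2aΔx = 3.50² + 2·-1.6·3 = 2.65 → v = 1.63 m/s
t = (v − v₀)/a = (1.63 − 3.50)/-1.6 = 1.17 s

Phase 2 (accelerating): v₀ = 1.63 m/s, a = 2.2 m/s².
v = v₀ + at → t = (18.5 − 1.63) / 2.2 = 7.67 s
v² = v₀² + 2aΔx → Δx = (18.5² − 1.63²)/(2·2.2) = 77.2 m

Phase 3 (decelerating): v₀ = 18.5 m/s, a = -2.3 m/s².
v² = v₀² + 2aΔx = 18.5² + 2·-2.3·45 = 135 → v = 11.6 m/s
t = (v − v₀)/a = (11.6 − 18.5)/-2.3 = 2.99 s
Final speed = 11.6 m/s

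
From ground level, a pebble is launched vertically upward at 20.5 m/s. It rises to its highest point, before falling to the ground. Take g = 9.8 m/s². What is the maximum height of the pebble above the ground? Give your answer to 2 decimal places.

21.44 m

Phase 1 (rising): v₀ = 20.5 m/s, a = -9.8 m/s².
v = v₀ + at → t = (0 − 20.5) / -9.8 = 2.09 s
v² = v₀² + 2aΔx → Δx = (0² − 20.5²)/(2·-9.8) = 21.4 m
Maximum height = 21.4 m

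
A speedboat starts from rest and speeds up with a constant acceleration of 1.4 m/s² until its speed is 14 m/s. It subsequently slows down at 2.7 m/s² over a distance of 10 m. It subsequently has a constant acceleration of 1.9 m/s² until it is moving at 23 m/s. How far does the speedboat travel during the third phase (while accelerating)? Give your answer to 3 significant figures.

102 m

Phase 1 (accelerating): v₀ = 0 m/s, a = 1.4 m/s².
v = v₀ + at → t = (14 − 0) / 1.4 = 10.0 s
v² = v₀² + 2aΔx → Δx = (14² − 0²)/(2·1.4) = 70.0 m

Phase 2 (decelerating): v₀ = 14.0 m/s, a = -2.7 m/s².
v² = v₀² + 2aΔx = 14.0² + 2·-2.7·10 = 142 → v = 11.9 m/s
t = (v − v₀)/a = (11.9 − 14.0)/-2.7 = 0.772 s

Phase 3 (accelerating): v₀ = 11.9 m/s, a = 1.9 m/s².
v = v₀ + at → t = (23 − 11.9) / 1.9 = 5.83 s
v² = v₀² + 2aΔx → Δx = (23² − 11.9²)/(2·1.9) = 102 m
Distance in phase 3 = 102 m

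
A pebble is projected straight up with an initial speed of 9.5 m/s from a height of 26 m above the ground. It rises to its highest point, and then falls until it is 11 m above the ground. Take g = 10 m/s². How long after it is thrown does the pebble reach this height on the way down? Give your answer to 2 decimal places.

Phase 1 (rising): v₀ = 9.50 m/s, a = -10 m/s².
v = v₀ + at → t = (0 − 9.50) / -10 = 0.950 s
v² = v₀² + 2aΔx → Δx = (0² − 9.50²)/(2·-10) = 4.51 m

Phase 2 (falling): v₀ = 0 m/s, a = -10 m/s².
Falls 19.5 m from rest: t = √(2·19.5/10) = 1.98 s; v = g·t = 19.8 m/s.
Total time = 0.950 + 1.98 = 2.93 s

2.93 s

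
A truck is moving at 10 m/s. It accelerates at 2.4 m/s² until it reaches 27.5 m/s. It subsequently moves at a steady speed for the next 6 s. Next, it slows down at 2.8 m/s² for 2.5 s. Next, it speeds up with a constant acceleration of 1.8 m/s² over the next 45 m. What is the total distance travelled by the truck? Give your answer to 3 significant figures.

407 m

Phase 1 (accelerating): v₀ = 10.0 m/s, a = 2.4 m/s².
v = v₀ + at → t = (27.5 − 10.0) / 2.4 = 7.29 s
v² = v₀² + 2aΔx → Δx = (27.5² − 10.0²)/(2·2.4) = 137 m

Phase 2 (constant speed): v₀ = 27.5 m/s, a = 0 m/s².
v = v₀ + at = 27.5 + (0)(6) = 27.5 m/s
Δx = v₀t + ½at² = 27.5·6 + 0.5·0·6² = 165 m

Phase 3 (decelerating): v₀ = 27.5 m/s, a = -2.8 m/s².
v = v₀ + at = 27.5 + (-2.8)(2.5) = 20.5 m/s
Δx = v₀t + ½at² = 27.5·2.5 + 0.5·-2.8·2.5² = 60.0 m

Phase 4 (accelerating): v₀ = 20.5 m/s, a = 1.8 m/s².
v² = v₀² + 2aΔx = 20.5² + 2·1.8·45 = 582 → v = 24.1 m/s
t = (v − v₀)/a = (24.1 − 20.5)/1.8 = 2.02 s
Total distance = 137 + 165 + 60.0 + 45.0 = 407 m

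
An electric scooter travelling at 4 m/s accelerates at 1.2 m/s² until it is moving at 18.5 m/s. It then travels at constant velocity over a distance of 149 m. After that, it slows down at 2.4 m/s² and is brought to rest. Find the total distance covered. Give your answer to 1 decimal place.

Phase 1 (accelerating): v₀ = 4.00 m/s, a = 1.2 m/s².
v = v₀ + at → t = (18.5 − 4.00) / 1.2 = 12.1 s
v² = v₀² + 2aΔx → Δx = (18.5² − 4.00²)/(2·1.2) = 136 m

Phase 2 (constant speed): v₀ = 18.5 m/s, a = 0 m/s².
Constant speed: t = d/v = 149/18.5 = 8.05 s

Phase 3 (decelerating): v₀ = 18.5 m/s, a = -2.4 m/s².
v = v₀ + at → t = (0 − 18.5) / -2.4 = 7.71 s
v² = v₀² + 2aΔx → Δx = (0² − 18.5²)/(2·-2.4) = 71.3 m
Total distance = 136 + 149 + 71.3 = 356 m

356.2 m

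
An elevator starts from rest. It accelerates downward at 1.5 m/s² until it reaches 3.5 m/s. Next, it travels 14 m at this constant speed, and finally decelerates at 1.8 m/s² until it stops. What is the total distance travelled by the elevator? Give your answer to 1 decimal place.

21.5 m

Phase 1 (accelerating): v₀ = 0 m/s, a = 1.5 m/s².
v = v₀ + at → t = (3.5 − 0) / 1.5 = 2.33 s
v² = v₀² + 2aΔx → Δx = (3.5² − 0²)/(2·1.5) = 4.08 m

Phase 2 (constant speed): v₀ = 3.50 m/s, a = 0 m/s².
Constant speed: t = d/v = 14/3.50 = 4.00 s

Phase 3 (decelerating): v₀ = 3.50 m/s, a = -1.8 m/s².
v = v₀ + at → t = (0 − 3.50) / -1.8 = 1.94 s
v² = v₀² + 2aΔx → Δx = (0² − 3.50²)/(2·-1.8) = 3.40 m
Total distance = 4.08 + 14.0 + 3.40 = 21.5 m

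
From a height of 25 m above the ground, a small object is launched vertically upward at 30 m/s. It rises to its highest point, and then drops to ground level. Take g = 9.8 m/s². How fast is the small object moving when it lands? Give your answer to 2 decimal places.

Phase 1 (rising): v₀ = 30.0 m/s, a = -9.8 m/s².
v = v₀ + at → t = (0 − 30.0) / -9.8 = 3.06 s
v² = v₀² + 2aΔx → Δx = (0² − 30.0²)/(2·-9.8) = 45.9 m

Phase 2 (falling): v₀ = 0 m/s, a = -9.8 m/s².
Falls 70.9 m from rest: t = √(2·70.9/9.8) = 3.80 s; v = g·t = 37.3 m/s.
Final speed = 37.3 m/s

37.28 m/s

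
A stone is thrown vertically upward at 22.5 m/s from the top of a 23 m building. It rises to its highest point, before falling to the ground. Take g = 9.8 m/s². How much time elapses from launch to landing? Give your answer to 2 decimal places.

Phase 1 (rising): v₀ = 22.5 m/s, a = -9.8 m/s².
v = v₀ + at → t = (0 − 22.5) / -9.8 = 2.30 s
v² = v₀² + 2aΔx → Δx = (0² − 22.5²)/(2·-9.8) = 25.8 m

Phase 2 (falling): v₀ = 0 m/s, a = -9.8 m/s².
Falls 48.8 m from rest: t = √(2·48.8/9.8) = 3.16 s; v = g·t = 30.9 m/s.
Total time = 2.30 + 3.16 = 5.45 s

5.45 s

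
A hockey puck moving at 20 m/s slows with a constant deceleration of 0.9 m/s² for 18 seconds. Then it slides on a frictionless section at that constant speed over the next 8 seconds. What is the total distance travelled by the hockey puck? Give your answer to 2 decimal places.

Phase 1 (decelerating): v₀ = 20.0 m/s, a = -0.9 m/s².
v = v₀ + at = 20.0 + (-0.9)(18) = 3.80 m/s
Δx = v₀t + ½at² = 20.0·18 + 0.5·-0.9·18² = 214 m

Phase 2 (constant speed): v₀ = 3.80 m/s, a = 0 m/s².
v = v₀ + at = 3.80 + (0)(8) = 3.80 m/s
Δx = v₀t + ½at² = 3.80·8 + 0.5·0·8² = 30.4 m
Total distance = 214 + 30.4 = 245 m

244.60 m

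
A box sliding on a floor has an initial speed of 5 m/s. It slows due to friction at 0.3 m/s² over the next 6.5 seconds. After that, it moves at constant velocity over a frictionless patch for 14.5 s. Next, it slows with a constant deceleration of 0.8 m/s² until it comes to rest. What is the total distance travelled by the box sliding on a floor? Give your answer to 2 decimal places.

76.20 m

Phase 1 (decelerating): v₀ = 5.00 m/s, a = -0.3 m/s².
v = v₀ + at = 5.00 + (-0.3)(6.5) = 3.05 m/s
Δx = v₀t + ½at² = 5.00·6.5 + 0.5·-0.3·6.5² = 26.2 m

Phase 2 (constant speed): v₀ = 3.05 m/s, a = 0 m/s².
v = v₀ + at = 3.05 + (0)(14.5) = 3.05 m/s
Δx = v₀t + ½at² = 3.05·14.5 + 0.5·0·14.5² = 44.2 m

Phase 3 (decelerating): v₀ = 3.05 m/s, a = -0.8 m/s².
v = v₀ + at → t = (0 − 3.05) / -0.8 = 3.81 s
v² = v₀² + 2aΔx → Δx = (0² − 3.05²)/(2·-0.8) = 5.81 m
Total distance = 26.2 + 44.2 + 5.81 = 76.2 m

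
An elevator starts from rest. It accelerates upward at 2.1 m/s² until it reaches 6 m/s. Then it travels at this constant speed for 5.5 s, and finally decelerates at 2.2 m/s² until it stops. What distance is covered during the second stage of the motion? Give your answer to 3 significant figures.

33.0 m

Phase 1 (accelerating): v₀ = 0 m/s, a = 2.1 m/s².
v = v₀ + at → t = (6 − 0) / 2.1 = 2.86 s
v² = v₀² + 2aΔx → Δx = (6² − 0²)/(2·2.1) = 8.57 m

Phase 2 (constant speed): v₀ = 6.00 m/s, a = 0 m/s².
v = v₀ + at = 6.00 + (0)(5.5) = 6.00 m/s
Δx = v₀t + ½at² = 6.00·5.5 + 0.5·0·5.5² = 33.0 m
Distance in phase 2 = 33.0 m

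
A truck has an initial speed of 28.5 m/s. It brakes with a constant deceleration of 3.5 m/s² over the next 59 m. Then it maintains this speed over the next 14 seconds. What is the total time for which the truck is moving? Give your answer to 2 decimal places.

16.43 s

Phase 1 (decelerating): v₀ = 28.5 m/s, a = -3.5 m/s².
v² = v₀² + 2aΔx = 28.5² + 2·-3.5·59 = 399 → v = 20.0 m/s
t = (v − v₀)/a = (20.0 − 28.5)/-3.5 = 2.43 s

Phase 2 (constant speed): v₀ = 20.0 m/s, a = 0 m/s².
v = v₀ + at = 20.0 + (0)(14) = 20.0 m/s
Δx = v₀t + ½at² = 20.0·14 + 0.5·0·14² = 280 m
Total time = 2.43 + 14.0 = 16.4 s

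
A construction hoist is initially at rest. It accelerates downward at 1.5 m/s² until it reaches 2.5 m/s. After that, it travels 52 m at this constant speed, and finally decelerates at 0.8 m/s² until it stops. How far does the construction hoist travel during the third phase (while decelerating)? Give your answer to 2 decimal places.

Phase 1 (accelerating): v₀ = 0 m/s, a = 1.5 m/s².
v = v₀ + at → t = (2.5 − 0) / 1.5 = 1.67 s
v² = v₀² + 2aΔx → Δx = (2.5² − 0²)/(2·1.5) = 2.08 m

Phase 2 (constant speed): v₀ = 2.50 m/s, a = 0 m/s².
Constant speed: t = d/v = 52/2.50 = 20.8 s

Phase 3 (decelerating): v₀ = 2.50 m/s, a = -0.8 m/s².
v = v₀ + at → t = (0 − 2.50) / -0.8 = 3.12 s
v² = v₀² + 2aΔx → Δx = (0² − 2.50²)/(2·-0.8) = 3.91 m
Distance in phase 3 = 3.91 m

3.91 m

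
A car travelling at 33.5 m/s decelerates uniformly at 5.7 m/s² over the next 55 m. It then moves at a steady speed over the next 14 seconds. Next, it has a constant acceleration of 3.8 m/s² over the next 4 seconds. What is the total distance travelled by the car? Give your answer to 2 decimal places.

485.98 m

Phase 1 (decelerating): v₀ = 33.5 m/s, a = -5.7 m/s².
v² = v₀² + 2aΔx = 33.5² + 2·-5.7·55 = 495 → v = 22.3 m/s
t = (v − v₀)/a = (22.3 − 33.5)/-5.7 = 1.97 s

Phase 2 (constant speed): v₀ = 22.3 m/s, a = 0 m/s².
v = v₀ + at = 22.3 + (0)(14) = 22.3 m/s
Δx = v₀t + ½at² = 22.3·14 + 0.5·0·14² = 312 m

Phase 3 (accelerating): v₀ = 22.3 m/s, a = 3.8 m/s².
v = v₀ + at = 22.3 + (3.8)(4) = 37.5 m/s
Δx = v₀t + ½at² = 22.3·4 + 0.5·3.8·4² = 119 m
Total distance = 55.0 + 312 + 119 = 486 m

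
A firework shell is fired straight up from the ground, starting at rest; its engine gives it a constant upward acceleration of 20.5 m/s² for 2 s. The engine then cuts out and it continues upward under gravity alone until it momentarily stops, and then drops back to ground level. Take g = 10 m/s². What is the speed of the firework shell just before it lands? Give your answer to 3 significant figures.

50.0 m/s

Phase 1 (powered ascent): v₀ = 0 m/s, a = 20.5 m/s².
v = v₀ + at = 0 + (20.5)(2) = 41.0 m/s
Δx = v₀t + ½at² = 0·2 + 0.5·20.5·2² = 41.0 m

Phase 2 (coasting upward): v₀ = 41.0 m/s, a = -10 m/s².
v = v₀ + at → t = (0 − 41.0) / -10 = 4.10 s
v² = v₀² + 2aΔx → Δx = (0² − 41.0²)/(2·-10) = 84.0 m

Phase 3 (free fall): v₀ = 0 m/s, a = -10 m/s².
Falls 125 m from rest: t = √(2·125/10) = 5.00 s; v = g·t = 50.0 m/s.
Impact speed = 50.0 m/s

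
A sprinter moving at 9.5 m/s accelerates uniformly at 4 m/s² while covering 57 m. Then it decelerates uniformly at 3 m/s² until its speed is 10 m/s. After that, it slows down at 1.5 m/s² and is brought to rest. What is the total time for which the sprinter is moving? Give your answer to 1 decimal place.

14.6 s

Phase 1 (accelerating): v₀ = 9.50 m/s, a = 4 m/s².
v² = v₀² + 2aΔx = 9.50² + 2·4·57 = 546 → v = 23.4 m/s
t = (v − v₀)/a = (23.4 − 9.50)/4 = 3.47 s

Phase 2 (decelerating): v₀ = 23.4 m/s, a = -3 m/s².
v = v₀ + at → t = (10 − 23.4) / -3 = 4.46 s
v² = v₀² + 2aΔx → Δx = (10² − 23.4²)/(2·-3) = 74.4 m

Phase 3 (decelerating): v₀ = 10.0 m/s, a = -1.5 m/s².
v = v₀ + at → t = (0 − 10.0) / -1.5 = 6.67 s
v² = v₀² + 2aΔx → Δx = (0² − 10.0²)/(2·-1.5) = 33.3 m
Total time = 3.47 + 4.46 + 6.67 = 14.6 s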